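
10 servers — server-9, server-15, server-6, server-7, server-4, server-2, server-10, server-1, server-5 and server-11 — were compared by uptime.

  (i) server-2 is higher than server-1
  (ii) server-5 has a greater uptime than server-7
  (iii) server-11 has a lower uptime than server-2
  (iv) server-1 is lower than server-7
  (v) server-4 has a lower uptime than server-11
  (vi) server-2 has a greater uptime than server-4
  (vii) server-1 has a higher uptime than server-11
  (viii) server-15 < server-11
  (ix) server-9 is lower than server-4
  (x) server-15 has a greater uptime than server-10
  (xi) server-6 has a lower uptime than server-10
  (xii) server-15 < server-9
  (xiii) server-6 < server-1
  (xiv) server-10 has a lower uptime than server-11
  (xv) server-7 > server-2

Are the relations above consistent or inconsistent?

consistent

Every relation is compatible with server-6 < server-10 < server-15 < server-9 < server-4 < server-11 < server-1 < server-2 < server-7 < server-5; the set is consistent.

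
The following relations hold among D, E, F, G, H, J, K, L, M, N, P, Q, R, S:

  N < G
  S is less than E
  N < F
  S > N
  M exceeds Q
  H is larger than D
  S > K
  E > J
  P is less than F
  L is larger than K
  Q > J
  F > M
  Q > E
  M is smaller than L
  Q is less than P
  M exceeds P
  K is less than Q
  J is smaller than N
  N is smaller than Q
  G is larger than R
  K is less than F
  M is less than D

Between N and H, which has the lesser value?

Link the given pairs in sequence: N < S; S < E; E < Q; Q < P; P < M; M < D; D < H.
Chaining these gives N < S < E < Q < P < M < D < H.
So N < H; N is the smaller of the two.

N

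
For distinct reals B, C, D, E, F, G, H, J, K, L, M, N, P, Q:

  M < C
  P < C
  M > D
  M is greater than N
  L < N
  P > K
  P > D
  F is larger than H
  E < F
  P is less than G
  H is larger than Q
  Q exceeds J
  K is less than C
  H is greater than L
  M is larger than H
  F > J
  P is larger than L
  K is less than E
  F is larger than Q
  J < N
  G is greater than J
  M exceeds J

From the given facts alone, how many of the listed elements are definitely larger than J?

7

Directly above J: N, Q, M, F, G.
One step further: H, C (7 so far).
Nothing else is reachable above J; 7 in all.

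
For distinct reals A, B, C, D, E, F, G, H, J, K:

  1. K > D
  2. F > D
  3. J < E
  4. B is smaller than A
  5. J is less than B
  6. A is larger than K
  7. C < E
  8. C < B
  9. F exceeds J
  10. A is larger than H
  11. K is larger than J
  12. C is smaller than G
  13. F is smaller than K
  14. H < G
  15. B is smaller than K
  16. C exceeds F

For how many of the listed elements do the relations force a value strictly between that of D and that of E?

2

The relations place D below E. An element lies strictly between them when it is forced above D and also forced below E.
Above D: {F, C, B, G, K, A}. Below E: {J, F, C}.
Intersection: {F, C} — 2.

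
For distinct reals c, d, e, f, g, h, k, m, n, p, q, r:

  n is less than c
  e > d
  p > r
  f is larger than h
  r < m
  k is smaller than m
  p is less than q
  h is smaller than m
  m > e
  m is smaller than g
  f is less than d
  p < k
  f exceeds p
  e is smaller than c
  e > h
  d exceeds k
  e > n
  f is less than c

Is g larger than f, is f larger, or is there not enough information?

Following the relations from f: f < d < e < m < g.
So g is larger.

g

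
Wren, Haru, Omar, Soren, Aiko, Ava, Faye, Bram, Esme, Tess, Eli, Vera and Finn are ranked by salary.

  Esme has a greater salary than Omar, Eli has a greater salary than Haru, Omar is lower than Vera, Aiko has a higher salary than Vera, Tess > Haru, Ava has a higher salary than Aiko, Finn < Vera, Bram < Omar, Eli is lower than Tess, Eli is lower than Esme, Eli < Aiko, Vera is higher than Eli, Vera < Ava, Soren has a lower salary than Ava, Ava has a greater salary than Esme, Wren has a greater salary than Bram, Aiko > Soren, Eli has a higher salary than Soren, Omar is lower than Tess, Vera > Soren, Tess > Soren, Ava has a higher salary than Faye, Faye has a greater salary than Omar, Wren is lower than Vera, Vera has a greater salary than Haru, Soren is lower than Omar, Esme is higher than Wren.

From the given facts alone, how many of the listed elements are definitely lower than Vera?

Directly below Vera: Soren, Haru, Eli, Omar, Finn, Wren.
One step further: Bram (7 so far).
Nothing else is reachable below Vera; 7 in all.

7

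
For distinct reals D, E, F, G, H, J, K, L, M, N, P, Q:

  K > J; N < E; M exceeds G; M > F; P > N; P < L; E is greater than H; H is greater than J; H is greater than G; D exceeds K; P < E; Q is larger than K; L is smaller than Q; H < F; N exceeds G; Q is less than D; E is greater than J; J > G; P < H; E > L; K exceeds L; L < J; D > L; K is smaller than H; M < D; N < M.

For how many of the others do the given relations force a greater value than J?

The elements the relations force above J are K, H, Q, F, E, M, D — no chain reaches any other.
That is 7.

7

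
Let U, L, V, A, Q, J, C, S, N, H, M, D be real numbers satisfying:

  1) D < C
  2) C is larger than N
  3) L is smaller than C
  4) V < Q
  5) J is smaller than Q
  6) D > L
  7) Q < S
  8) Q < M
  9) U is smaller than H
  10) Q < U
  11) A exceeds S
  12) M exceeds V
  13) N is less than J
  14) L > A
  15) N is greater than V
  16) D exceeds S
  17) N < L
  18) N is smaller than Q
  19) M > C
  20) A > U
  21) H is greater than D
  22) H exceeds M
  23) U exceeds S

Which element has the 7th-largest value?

U

The consecutive relations fix a unique order: V < N < J < Q < S < U < A < L < D < C < M < H.
Counting 7 from the largest end gives U.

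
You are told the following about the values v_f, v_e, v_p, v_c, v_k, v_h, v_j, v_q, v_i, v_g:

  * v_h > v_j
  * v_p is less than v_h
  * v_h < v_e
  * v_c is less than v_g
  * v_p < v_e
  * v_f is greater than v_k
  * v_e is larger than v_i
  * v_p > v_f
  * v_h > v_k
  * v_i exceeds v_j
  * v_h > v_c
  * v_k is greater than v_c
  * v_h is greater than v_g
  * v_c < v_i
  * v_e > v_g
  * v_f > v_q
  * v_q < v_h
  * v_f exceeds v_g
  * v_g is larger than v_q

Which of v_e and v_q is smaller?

v_q

Chaining the given relations: v_q < v_g < v_f < v_p < v_h < v_e.
So v_q < v_e; v_q is the smaller of the two.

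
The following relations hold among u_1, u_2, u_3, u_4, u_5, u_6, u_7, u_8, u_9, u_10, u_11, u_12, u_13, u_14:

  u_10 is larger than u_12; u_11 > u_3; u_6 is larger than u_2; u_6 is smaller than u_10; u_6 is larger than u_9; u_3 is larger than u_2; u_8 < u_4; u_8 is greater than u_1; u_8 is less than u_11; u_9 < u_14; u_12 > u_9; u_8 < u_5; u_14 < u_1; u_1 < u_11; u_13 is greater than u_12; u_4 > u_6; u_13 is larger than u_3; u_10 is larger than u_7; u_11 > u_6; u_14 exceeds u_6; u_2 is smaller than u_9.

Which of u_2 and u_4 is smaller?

u_2

The relevant relations are u_2 < u_6; u_6 < u_14; u_14 < u_1; u_1 < u_8; u_8 < u_4.
Chaining these gives u_2 < u_6 < u_14 < u_1 < u_8 < u_4.
So u_2 < u_4; u_2 is the smaller of the two.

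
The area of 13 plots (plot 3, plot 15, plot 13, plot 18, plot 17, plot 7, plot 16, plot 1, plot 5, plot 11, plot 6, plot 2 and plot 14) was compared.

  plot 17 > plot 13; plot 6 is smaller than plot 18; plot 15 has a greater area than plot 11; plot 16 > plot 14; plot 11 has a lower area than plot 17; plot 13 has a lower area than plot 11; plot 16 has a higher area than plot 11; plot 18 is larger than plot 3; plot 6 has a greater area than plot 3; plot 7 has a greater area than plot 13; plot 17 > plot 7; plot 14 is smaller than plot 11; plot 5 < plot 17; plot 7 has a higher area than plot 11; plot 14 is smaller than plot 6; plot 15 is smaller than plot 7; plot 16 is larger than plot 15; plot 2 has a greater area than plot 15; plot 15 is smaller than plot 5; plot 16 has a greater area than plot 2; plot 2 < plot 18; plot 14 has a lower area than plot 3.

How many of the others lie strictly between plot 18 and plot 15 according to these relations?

The relations place plot 15 below plot 18. An element lies strictly between them when it is forced above plot 15 and also forced below plot 18.
Above plot 15: {plot 7, plot 5, plot 2, plot 17, plot 16}. Below plot 18: {plot 13, plot 14, plot 11, plot 2, plot 3, plot 6}.
Intersection: {plot 2} — 1.

1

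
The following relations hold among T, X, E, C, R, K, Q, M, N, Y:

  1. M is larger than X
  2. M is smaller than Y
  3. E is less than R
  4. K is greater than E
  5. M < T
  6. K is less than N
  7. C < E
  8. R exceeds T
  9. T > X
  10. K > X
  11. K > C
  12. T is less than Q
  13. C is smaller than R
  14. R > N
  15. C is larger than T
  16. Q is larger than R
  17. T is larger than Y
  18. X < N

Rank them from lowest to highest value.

X < M < Y < T < C < E < K < N < R < Q

The consecutive links are each given: X < M; M < Y; Y < T; T < C; C < E; E < K; K < N; N < R; R < Q.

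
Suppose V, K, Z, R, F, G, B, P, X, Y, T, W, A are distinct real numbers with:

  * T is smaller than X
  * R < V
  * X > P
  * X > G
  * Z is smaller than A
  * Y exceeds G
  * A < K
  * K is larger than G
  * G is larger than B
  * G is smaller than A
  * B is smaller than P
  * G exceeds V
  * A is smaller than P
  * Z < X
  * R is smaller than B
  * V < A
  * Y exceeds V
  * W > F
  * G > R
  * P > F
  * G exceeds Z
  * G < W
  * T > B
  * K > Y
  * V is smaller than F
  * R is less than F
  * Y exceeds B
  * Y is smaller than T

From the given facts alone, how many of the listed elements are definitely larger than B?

From B the given relations immediately reach G, P, Y, T.
From those, A, W, K, X — 8 in total.
No other element is forced above B by the given relations, so the count is 8.

8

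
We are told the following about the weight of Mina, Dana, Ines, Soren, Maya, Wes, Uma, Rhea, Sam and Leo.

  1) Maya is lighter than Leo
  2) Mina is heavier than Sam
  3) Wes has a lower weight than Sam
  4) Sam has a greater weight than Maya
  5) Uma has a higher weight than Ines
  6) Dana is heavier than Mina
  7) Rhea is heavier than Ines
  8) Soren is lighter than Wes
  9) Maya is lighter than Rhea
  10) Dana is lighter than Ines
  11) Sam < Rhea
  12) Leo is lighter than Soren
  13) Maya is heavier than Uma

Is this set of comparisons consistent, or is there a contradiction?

We have Ines < Uma stated directly, yet also Uma < Maya < Leo < Soren < Wes < Sam < Mina < Dana < Ines by chaining the others — so Uma < Ines. Contradiction.

inconsistent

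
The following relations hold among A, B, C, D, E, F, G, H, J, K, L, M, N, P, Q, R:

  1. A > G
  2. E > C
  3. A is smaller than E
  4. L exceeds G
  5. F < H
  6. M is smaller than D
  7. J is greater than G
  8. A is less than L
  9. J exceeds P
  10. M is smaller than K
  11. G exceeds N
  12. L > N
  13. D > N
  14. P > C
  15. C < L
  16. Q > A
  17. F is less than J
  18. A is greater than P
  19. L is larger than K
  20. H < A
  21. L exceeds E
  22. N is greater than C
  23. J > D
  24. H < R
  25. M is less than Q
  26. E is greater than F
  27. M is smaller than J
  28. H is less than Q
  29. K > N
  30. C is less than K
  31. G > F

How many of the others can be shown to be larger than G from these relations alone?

5

The elements the relations force above G are A, Q, J, E, L — no chain reaches any other.
That is 5.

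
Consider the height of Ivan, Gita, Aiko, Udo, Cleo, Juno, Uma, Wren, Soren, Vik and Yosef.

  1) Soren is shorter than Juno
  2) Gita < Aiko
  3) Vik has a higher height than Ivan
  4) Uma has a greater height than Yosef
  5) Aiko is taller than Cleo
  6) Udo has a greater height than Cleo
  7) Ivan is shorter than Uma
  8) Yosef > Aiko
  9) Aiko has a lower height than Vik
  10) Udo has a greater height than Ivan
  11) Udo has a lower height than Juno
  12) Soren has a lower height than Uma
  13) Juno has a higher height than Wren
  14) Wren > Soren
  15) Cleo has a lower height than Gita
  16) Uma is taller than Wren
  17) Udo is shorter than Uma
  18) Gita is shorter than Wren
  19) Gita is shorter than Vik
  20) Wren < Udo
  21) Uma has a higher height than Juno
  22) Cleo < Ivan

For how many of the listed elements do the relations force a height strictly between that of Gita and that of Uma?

Chaining upward from Gita reaches: Wren, Aiko, Udo, Juno, Yosef, Vik.
Chaining downward from Uma reaches: Soren, Cleo, Ivan, Wren, Aiko, Udo, Juno, Yosef.
Strictly between Gita and Uma are those in both lists: Wren, Aiko, Udo, Juno, Yosef — 5 elements.

5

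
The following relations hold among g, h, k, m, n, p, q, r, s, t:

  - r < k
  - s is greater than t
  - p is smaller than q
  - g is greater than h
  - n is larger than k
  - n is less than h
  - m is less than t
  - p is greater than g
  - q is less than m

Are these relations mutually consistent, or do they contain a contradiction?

The single ordering r < k < n < h < g < p < q < m < t < s satisfies every listed relation, so no contradiction arises.

consistent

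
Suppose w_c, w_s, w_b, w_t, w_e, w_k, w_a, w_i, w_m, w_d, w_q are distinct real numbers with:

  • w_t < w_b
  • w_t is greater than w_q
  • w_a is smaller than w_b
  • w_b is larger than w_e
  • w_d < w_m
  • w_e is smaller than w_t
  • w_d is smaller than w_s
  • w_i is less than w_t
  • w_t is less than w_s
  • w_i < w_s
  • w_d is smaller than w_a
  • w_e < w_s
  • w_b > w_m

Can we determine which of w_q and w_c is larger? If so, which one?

undetermined

Following every chain through w_q: above w_q we get w_t, w_s, w_b.
w_c is not reached, and no chain runs the other way from w_c to w_q.
So the given relations leave the order of w_q and w_c undetermined.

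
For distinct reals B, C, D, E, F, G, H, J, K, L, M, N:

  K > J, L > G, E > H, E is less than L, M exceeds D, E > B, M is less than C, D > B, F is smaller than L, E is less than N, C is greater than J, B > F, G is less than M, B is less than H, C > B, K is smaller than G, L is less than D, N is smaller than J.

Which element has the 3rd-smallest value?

Chaining the given pairs: F < B < H < E < N < J < K < G < L < D < M < C.
The 3rd smallest is H.

H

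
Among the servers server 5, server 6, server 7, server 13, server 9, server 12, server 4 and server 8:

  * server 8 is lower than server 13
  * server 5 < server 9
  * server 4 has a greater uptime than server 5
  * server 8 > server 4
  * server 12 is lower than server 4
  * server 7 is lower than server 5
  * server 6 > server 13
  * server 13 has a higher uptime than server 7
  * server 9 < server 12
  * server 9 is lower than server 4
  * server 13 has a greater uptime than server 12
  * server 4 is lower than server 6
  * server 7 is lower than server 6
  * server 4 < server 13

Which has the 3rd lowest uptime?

The consecutive relations fix a unique order: server 7 < server 5 < server 9 < server 12 < server 4 < server 8 < server 13 < server 6.
Counting 3 from the smallest end gives server 9.

server 9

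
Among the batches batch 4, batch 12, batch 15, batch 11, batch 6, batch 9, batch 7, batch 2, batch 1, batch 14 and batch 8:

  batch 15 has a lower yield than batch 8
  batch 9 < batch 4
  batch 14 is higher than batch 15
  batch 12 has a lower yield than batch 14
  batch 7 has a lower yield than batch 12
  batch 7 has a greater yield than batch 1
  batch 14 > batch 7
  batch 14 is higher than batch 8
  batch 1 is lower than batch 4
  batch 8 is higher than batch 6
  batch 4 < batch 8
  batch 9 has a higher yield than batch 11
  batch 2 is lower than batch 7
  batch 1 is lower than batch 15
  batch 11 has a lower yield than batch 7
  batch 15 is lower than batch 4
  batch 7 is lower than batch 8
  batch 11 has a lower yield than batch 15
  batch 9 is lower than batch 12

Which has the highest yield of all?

batch 2 is not greatest since batch 2 < batch 7; batch 6 is not greatest since batch 6 < batch 8; batch 11 is not greatest since batch 11 < batch 9; batch 1 is not greatest since batch 1 < batch 15; batch 15 is not greatest since batch 15 < batch 8; batch 9 is not greatest since batch 9 < batch 12; batch 7 is not greatest since batch 7 < batch 12; batch 12 is not greatest since batch 12 < batch 14; batch 4 is not greatest since batch 4 < batch 8; batch 8 is not greatest since batch 8 < batch 14.
Only batch 14 has nothing above it, so batch 14 is the highest yield.

batch 14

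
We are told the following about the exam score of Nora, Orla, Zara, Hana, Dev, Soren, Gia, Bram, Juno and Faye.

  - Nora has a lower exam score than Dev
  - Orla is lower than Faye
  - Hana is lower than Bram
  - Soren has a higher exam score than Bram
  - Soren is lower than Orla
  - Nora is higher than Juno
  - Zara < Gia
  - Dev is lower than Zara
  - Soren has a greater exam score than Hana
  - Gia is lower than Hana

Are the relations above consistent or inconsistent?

consistent

The single ordering Juno < Nora < Dev < Zara < Gia < Hana < Bram < Soren < Orla < Faye satisfies every listed relation, so no contradiction arises.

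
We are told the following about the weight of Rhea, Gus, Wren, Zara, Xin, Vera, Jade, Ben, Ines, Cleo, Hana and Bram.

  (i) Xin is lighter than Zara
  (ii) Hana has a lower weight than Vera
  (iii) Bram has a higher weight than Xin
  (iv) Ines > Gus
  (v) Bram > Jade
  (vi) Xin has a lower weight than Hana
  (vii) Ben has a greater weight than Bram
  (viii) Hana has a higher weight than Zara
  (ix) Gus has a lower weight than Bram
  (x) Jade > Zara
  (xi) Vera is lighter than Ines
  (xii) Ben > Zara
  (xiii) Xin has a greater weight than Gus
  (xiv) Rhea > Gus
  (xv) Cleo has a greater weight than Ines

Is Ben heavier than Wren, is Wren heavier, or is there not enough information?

Following every chain through Wren: nothing is chained to Wren.
Ben is not reached, and no chain runs the other way from Ben to Wren.
So the given relations leave the order of Wren and Ben undetermined.

undetermined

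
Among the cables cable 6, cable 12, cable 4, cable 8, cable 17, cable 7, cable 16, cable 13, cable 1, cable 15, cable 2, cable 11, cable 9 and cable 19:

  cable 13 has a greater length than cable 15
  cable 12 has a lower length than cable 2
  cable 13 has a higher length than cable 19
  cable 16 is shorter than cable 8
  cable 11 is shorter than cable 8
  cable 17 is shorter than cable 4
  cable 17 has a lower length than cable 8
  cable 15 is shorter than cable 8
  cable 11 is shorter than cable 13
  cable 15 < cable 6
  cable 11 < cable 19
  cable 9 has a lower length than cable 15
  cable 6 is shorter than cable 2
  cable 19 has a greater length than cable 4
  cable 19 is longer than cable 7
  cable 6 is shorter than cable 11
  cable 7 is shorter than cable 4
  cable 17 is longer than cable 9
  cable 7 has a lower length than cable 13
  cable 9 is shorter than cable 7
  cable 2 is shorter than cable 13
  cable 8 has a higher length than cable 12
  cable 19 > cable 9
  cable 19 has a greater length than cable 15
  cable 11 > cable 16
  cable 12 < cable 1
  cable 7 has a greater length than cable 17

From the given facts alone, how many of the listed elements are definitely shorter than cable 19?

Directly below cable 19: cable 9, cable 15, cable 7, cable 11, cable 4.
One step further: cable 17, cable 6, cable 16 (8 so far).
No other element is forced below cable 19 by the given relations, so the count is 8.

8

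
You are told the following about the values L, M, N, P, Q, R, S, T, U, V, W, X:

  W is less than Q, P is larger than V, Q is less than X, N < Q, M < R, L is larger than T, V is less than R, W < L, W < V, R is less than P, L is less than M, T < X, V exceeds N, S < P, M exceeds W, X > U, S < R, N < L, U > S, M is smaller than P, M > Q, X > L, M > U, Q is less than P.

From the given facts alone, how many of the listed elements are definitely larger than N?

The elements the relations force above N are L, V, Q, M, R, X, P — no chain reaches any other.
That is 7.

7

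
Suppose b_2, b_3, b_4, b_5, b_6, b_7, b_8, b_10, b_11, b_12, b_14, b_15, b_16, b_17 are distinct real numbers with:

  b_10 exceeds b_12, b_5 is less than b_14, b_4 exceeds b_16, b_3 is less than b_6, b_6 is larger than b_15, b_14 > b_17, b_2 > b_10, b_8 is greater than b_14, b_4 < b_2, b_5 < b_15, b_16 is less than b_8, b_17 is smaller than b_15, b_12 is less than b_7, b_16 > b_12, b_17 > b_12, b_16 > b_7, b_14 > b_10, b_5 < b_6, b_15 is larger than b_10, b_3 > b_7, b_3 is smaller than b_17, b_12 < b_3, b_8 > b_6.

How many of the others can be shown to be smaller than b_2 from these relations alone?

The elements the relations force below b_2 are b_12, b_7, b_10, b_16, b_4 — no chain reaches any other.
That is 5.

5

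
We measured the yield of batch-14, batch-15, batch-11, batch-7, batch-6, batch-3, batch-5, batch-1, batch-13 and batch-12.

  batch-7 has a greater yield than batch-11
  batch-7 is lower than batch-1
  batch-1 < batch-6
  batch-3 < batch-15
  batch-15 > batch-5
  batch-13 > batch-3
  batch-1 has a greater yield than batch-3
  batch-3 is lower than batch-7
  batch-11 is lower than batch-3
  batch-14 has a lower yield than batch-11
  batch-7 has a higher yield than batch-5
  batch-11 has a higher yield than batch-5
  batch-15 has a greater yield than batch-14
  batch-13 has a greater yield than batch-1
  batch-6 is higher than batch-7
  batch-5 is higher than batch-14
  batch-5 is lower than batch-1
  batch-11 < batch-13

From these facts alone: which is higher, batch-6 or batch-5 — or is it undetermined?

batch-6

The relevant relations are batch-5 < batch-11; batch-11 < batch-3; batch-3 < batch-7; batch-7 < batch-1; batch-1 < batch-6.
Together: batch-5 < batch-11 < batch-3 < batch-7 < batch-1 < batch-6.
So batch-6 is higher.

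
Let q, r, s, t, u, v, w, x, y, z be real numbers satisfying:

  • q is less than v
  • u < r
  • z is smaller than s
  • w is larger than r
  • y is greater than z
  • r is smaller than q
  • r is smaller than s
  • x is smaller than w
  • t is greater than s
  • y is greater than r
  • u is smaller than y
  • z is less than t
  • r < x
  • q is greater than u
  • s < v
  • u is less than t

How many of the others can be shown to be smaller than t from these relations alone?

4

Directly below t: u, z, s.
One step further: r (4 so far).
Nothing else is reachable below t; 4 in all.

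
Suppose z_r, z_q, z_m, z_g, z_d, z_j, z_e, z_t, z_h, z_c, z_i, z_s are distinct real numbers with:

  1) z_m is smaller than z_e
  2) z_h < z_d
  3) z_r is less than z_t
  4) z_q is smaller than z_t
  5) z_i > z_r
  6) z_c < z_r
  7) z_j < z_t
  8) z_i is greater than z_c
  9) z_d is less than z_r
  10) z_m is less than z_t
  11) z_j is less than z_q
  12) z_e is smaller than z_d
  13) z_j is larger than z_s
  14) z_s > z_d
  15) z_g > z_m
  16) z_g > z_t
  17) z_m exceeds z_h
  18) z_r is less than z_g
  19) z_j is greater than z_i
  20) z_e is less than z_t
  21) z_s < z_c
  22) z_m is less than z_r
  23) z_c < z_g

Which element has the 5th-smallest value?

z_s

Piecing the relations together gives one ordering: z_h < z_m < z_e < z_d < z_s < z_c < z_r < z_i < z_j < z_q < z_t < z_g.
Counting 5 from the smallest end gives z_s.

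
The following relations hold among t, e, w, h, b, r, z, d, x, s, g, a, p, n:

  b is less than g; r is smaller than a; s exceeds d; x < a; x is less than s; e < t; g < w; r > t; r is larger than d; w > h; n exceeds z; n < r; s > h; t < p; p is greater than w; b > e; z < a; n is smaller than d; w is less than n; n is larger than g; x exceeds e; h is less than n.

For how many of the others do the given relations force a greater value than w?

The elements the relations force above w are n, d, p, s, r, a — no chain reaches any other.
That is 6.

6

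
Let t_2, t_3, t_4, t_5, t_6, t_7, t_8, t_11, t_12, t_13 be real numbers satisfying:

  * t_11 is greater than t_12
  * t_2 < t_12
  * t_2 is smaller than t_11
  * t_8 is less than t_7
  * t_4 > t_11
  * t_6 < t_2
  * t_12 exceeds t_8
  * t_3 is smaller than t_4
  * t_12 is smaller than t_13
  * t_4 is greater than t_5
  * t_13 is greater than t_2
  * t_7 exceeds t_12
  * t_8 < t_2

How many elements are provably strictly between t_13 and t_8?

2

Chaining upward from t_8 reaches: t_2, t_12, t_7, t_11, t_4.
Chaining downward from t_13 reaches: t_6, t_2, t_12.
Strictly between t_8 and t_13 are those in both lists: t_2, t_12 — 2 elements.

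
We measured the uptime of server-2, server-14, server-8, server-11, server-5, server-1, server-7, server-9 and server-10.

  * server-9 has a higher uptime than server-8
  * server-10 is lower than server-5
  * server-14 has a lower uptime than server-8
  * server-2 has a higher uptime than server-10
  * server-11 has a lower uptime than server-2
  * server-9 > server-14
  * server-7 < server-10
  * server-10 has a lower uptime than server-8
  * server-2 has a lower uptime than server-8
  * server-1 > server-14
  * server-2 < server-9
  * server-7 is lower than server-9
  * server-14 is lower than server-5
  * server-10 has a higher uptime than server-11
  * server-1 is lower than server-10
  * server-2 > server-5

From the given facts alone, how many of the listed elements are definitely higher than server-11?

From server-11 the given relations immediately reach server-10, server-2.
From those, server-5, server-8, server-9 — 5 in total.
No other element is forced above server-11 by the given relations, so the count is 5.

5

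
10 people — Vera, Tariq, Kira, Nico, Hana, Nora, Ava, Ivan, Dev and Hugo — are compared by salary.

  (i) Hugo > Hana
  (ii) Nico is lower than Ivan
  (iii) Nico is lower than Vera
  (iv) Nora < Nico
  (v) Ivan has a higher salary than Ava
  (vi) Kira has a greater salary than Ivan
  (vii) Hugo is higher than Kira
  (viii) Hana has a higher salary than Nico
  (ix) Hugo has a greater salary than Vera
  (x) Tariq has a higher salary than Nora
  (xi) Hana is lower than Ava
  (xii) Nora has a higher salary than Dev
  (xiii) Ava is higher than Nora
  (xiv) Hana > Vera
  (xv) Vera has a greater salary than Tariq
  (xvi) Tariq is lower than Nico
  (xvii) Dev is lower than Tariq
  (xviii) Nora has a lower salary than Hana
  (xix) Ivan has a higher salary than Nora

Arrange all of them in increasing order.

Each adjacent pair is fixed by a given relation: Dev < Nora; Nora < Tariq; Tariq < Nico; Nico < Vera; Vera < Hana; Hana < Ava; Ava < Ivan; Ivan < Kira; Kira < Hugo. Chaining them end to end gives the full order.

Dev < Nora < Tariq < Nico < Vera < Hana < Ava < Ivan < Kira < Hugo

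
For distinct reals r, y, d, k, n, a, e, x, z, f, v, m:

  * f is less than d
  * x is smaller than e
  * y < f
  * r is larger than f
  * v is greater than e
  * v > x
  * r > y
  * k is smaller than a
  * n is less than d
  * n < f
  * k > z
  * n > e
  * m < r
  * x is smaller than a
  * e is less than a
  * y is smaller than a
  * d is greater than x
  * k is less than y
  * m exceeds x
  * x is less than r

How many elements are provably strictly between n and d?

1

The relations place n below d. An element lies strictly between them when it is forced above n and also forced below d.
Above n: {f, r}. Below d: {z, x, e, k, y, f}.
Intersection: {f} — 1.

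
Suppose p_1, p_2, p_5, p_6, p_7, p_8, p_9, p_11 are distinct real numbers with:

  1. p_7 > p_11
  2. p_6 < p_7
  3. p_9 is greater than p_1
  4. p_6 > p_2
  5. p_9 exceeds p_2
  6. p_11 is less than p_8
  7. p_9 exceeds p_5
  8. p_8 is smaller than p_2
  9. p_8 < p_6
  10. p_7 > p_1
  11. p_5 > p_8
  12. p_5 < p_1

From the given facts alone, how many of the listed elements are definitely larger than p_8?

The elements the relations force above p_8 are p_5, p_2, p_6, p_1, p_9, p_7 — no chain reaches any other.
That is 6.

6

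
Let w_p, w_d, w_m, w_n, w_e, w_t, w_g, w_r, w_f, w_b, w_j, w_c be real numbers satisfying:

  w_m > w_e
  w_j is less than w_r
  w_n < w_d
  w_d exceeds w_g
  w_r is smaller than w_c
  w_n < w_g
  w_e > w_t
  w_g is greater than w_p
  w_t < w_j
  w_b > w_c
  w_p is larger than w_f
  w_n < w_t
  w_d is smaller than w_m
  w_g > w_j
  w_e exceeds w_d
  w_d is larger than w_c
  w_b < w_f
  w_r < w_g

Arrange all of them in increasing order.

Each adjacent pair is fixed by a given relation: w_n < w_t; w_t < w_j; w_j < w_r; w_r < w_c; w_c < w_b; w_b < w_f; w_f < w_p; w_p < w_g; w_g < w_d; w_d < w_e; w_e < w_m. Chaining them end to end gives the full order.

w_n < w_t < w_j < w_r < w_c < w_b < w_f < w_p < w_g < w_d < w_e < w_m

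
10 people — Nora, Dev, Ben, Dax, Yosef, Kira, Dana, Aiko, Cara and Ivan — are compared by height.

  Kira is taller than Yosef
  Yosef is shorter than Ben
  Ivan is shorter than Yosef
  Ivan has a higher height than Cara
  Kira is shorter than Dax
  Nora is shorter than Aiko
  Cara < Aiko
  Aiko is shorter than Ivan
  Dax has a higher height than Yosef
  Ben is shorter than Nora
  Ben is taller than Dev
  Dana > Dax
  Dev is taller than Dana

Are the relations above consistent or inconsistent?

inconsistent

Chaining the given relations yields Ivan < Yosef < Kira < Dax < Dana < Dev < Ben < Nora < Aiko, so Ivan < Aiko. But one relation states Aiko < Ivan. These cannot both hold.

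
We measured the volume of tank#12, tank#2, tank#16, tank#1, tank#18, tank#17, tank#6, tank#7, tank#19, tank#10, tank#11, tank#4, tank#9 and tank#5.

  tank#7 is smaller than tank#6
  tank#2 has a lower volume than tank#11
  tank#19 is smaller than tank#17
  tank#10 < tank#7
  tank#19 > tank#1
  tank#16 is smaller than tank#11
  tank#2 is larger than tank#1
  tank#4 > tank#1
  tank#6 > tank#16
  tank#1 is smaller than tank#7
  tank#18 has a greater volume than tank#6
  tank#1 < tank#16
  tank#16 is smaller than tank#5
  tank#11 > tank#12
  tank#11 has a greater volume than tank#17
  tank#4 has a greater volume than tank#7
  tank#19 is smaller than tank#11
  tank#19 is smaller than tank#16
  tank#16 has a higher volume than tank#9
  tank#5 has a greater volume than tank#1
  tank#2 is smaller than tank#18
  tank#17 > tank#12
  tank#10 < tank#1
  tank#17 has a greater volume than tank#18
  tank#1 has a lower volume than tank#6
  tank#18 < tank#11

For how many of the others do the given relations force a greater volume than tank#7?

The elements the relations force above tank#7 are tank#6, tank#18, tank#17, tank#11, tank#4 — no chain reaches any other.
That is 5.

5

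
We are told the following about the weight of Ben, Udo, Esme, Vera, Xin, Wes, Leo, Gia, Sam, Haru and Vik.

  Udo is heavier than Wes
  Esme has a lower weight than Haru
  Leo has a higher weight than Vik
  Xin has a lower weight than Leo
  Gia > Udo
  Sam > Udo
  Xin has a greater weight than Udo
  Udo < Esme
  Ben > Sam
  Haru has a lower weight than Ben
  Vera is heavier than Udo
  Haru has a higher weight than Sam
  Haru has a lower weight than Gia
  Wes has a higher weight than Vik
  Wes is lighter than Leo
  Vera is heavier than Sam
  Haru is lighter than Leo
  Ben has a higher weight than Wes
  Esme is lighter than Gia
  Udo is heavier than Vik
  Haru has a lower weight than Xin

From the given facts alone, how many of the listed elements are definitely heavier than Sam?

Directly above Sam: Haru, Vera, Ben.
One step further: Xin, Leo, Gia (6 so far).
No other element is forced above Sam by the given relations, so the count is 6.

6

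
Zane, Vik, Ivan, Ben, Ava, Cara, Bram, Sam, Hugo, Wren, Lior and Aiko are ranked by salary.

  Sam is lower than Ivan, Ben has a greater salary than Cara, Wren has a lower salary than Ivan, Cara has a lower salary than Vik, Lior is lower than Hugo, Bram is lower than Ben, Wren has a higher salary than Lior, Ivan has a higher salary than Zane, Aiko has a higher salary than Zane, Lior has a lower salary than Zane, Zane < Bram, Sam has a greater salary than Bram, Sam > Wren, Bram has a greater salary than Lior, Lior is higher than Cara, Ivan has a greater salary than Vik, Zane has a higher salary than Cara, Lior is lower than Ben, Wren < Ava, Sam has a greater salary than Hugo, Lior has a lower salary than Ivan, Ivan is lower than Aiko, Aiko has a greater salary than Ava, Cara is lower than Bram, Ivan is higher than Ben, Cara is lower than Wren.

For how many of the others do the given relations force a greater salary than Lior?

The elements the relations force above Lior are Hugo, Zane, Bram, Wren, Ava, Ben, Sam, Ivan, Aiko — no chain reaches any other.
That is 9.

9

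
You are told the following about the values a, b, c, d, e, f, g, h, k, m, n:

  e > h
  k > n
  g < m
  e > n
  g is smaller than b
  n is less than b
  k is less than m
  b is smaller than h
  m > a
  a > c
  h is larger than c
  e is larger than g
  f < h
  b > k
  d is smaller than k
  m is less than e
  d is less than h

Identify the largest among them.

c is not greatest since c < a; n is not greatest since n < b; f is not greatest since f < h; d is not greatest since d < h; a is not greatest since a < m; g is not greatest since g < b; k is not greatest since k < b; b is not greatest since b < h; h is not greatest since h < e; m is not greatest since m < e.
Only e has nothing above it, so e is the largest.

e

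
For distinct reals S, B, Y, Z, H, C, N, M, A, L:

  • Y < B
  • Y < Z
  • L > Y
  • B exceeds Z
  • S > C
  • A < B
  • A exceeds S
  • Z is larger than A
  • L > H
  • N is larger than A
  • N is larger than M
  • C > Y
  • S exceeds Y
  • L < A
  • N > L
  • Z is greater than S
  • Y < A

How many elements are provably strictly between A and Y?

Chaining upward from Y reaches: L, C, S, N, Z, B.
Chaining downward from A reaches: H, L, C, S.
Strictly between Y and A are those in both lists: L, C, S — 3 elements.

3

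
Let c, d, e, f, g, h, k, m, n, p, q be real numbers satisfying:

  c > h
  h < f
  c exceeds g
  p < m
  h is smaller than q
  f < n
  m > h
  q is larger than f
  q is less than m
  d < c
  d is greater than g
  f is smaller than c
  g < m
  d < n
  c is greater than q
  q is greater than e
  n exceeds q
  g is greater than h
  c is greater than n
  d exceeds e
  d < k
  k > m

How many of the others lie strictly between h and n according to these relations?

4

The relations place h below n. An element lies strictly between them when it is forced above h and also forced below n.
Above h: {g, f, d, q, m, k, c}. Below n: {g, f, e, d, q}.
Intersection: {g, f, d, q} — 4.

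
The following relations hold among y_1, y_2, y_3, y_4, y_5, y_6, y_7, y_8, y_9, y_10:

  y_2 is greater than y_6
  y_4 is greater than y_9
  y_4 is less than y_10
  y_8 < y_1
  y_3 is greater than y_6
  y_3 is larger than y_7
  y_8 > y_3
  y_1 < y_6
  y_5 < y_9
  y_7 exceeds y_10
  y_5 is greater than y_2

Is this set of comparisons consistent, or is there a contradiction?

We have y_3 < y_8 stated directly, yet also y_8 < y_1 < y_6 < y_2 < y_5 < y_9 < y_4 < y_10 < y_7 < y_3 by chaining the others — so y_8 < y_3. Contradiction.

inconsistent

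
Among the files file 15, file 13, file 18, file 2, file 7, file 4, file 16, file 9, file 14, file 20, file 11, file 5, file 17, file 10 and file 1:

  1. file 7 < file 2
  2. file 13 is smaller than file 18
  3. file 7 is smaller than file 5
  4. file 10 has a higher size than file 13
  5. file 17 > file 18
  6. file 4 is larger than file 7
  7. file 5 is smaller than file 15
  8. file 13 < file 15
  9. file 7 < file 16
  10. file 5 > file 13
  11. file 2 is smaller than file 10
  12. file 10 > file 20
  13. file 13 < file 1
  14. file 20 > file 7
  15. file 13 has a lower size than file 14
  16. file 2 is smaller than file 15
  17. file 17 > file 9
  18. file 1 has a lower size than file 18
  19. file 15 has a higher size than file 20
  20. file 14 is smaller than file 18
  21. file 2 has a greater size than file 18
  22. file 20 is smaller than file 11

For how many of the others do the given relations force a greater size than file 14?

5

The elements the relations force above file 14 are file 18, file 2, file 15, file 17, file 10 — no chain reaches any other.
That is 5.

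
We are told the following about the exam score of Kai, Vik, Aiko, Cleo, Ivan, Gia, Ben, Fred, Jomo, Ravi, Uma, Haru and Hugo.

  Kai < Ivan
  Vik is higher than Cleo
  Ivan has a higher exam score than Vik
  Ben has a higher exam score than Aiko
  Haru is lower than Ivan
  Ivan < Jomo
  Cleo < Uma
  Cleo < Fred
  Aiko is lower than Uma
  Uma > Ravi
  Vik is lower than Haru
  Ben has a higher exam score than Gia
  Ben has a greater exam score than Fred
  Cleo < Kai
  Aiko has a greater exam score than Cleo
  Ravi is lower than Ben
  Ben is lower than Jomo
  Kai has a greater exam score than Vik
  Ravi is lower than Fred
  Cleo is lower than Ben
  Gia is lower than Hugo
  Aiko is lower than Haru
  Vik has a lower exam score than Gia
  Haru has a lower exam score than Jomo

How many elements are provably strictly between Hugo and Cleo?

The relations place Cleo below Hugo. An element lies strictly between them when it is forced above Cleo and also forced below Hugo.
Above Cleo: {Vik, Kai, Aiko, Gia, Fred, Haru, Ivan, Uma, Ben, Jomo}. Below Hugo: {Vik, Gia}.
Intersection: {Vik, Gia} — 2.

2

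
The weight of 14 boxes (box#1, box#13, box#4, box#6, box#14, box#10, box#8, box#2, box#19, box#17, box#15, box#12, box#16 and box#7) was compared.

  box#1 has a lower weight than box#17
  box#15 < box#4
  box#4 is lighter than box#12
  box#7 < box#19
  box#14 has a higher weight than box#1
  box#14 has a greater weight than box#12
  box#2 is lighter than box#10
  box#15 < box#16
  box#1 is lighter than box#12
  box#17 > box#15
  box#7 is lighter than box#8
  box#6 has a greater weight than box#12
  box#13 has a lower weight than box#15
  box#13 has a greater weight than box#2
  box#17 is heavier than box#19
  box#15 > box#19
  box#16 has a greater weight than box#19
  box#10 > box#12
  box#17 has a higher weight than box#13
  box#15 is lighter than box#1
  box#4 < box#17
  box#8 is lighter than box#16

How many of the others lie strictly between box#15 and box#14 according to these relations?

Chaining upward from box#15 reaches: box#4, box#16, box#1, box#17, box#12, box#6, box#10.
Chaining downward from box#14 reaches: box#7, box#19, box#2, box#13, box#4, box#1, box#12.
Strictly between box#15 and box#14 are those in both lists: box#4, box#1, box#12 — 3 elements.

3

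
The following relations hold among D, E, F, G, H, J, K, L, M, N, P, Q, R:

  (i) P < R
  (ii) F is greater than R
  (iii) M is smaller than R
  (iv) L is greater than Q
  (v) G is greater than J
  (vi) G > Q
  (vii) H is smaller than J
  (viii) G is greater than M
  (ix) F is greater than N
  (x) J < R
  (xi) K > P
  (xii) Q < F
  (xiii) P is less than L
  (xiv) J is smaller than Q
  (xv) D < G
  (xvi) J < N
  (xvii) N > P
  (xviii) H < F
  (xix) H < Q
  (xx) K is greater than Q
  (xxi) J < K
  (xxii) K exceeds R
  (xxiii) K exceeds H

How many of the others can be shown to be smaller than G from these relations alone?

From G the given relations immediately reach J, Q, M, D.
From those, H — 5 in total.
No other element is forced below G by the given relations, so the count is 5.

5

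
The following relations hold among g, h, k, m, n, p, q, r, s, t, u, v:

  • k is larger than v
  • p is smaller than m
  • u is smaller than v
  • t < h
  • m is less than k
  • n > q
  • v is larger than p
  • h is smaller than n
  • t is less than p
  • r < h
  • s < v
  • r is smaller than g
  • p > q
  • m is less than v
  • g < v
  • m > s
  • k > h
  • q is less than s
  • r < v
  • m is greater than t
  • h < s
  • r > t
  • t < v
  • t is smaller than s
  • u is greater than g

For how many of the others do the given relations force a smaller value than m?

6

Directly below m: t, p, s.
One step further: q, h (5 so far).
One step further: r (6 so far).
Nothing else is reachable below m; 6 in all.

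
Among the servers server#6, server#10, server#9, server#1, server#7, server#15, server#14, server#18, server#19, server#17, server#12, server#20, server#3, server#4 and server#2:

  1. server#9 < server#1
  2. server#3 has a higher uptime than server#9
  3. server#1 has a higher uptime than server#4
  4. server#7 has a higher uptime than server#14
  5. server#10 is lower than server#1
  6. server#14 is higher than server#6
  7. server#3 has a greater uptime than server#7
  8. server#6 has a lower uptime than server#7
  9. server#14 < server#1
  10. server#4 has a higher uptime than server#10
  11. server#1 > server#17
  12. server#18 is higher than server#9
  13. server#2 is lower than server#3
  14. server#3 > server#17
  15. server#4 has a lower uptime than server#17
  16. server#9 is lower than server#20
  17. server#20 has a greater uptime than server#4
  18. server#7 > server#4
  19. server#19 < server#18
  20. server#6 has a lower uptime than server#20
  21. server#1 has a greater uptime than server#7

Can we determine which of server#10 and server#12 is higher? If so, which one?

Following every chain through server#10: above server#10 we get server#4, server#7, server#17, server#20, server#3, server#1.
server#12 is not reached, and no chain runs the other way from server#12 to server#10.
So the given relations leave the order of server#10 and server#12 undetermined.

undetermined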